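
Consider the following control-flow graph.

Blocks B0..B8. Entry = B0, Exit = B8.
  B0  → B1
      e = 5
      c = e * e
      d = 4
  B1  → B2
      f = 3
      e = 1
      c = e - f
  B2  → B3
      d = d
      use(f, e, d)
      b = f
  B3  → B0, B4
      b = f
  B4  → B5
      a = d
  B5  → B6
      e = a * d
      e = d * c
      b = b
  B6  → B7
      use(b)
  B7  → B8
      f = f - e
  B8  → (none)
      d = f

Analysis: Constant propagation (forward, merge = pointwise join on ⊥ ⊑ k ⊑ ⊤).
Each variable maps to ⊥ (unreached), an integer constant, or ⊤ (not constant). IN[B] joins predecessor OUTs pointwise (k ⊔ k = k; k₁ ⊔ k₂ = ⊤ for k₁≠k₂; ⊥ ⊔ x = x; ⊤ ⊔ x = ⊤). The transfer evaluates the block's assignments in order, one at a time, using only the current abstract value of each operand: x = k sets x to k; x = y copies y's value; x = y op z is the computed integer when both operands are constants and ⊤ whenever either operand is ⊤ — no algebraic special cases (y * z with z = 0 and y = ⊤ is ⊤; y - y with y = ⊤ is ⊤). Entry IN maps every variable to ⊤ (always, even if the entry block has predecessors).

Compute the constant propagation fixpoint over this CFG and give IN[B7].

Per-block solution:
  B0:  IN=(all ⊤)  OUT={c:25, d:4, e:5; rest ⊤}
  B1:  IN={c:25, d:4, e:5; rest ⊤}  OUT={c:-2, d:4, e:1, f:3; rest ⊤}
  B2:  IN={c:-2, d:4, e:1, f:3; rest ⊤}  OUT={b:3, c:-2, d:4, e:1, f:3; rest ⊤}
  B3:  IN={b:3, c:-2, d:4, e:1, f:3; rest ⊤}  OUT={b:3, c:-2, d:4, e:1, f:3; rest ⊤}
  B4:  IN={b:3, c:-2, d:4, e:1, f:3; rest ⊤}  OUT={a:4, b:3, c:-2, d:4, e:1, f:3; rest ⊤}
  B5:  IN={a:4, b:3, c:-2, d:4, e:1, f:3; rest ⊤}  OUT={a:4, b:3, c:-2, d:4, e:-8, f:3; rest ⊤}
  B6:  IN={a:4, b:3, c:-2, d:4, e:-8, f:3; rest ⊤}  OUT={a:4, b:3, c:-2, d:4, e:-8, f:3; rest ⊤}
  B7:  IN={a:4, b:3, c:-2, d:4, e:-8, f:3; rest ⊤}  OUT={a:4, b:3, c:-2, d:4, e:-8, f:11; rest ⊤}
  B8:  IN={a:4, b:3, c:-2, d:4, e:-8, f:11; rest ⊤}  OUT={a:4, b:3, c:-2, d:11, e:-8, f:11; rest ⊤}

Merge at B7: IN[B7] = OUT[B6] = {a: 4, b: 3, c: -2, d: 4, e: -8, f: 3}

Answer: {a: 4, b: 3, c: -2, d: 4, e: -8, f: 3}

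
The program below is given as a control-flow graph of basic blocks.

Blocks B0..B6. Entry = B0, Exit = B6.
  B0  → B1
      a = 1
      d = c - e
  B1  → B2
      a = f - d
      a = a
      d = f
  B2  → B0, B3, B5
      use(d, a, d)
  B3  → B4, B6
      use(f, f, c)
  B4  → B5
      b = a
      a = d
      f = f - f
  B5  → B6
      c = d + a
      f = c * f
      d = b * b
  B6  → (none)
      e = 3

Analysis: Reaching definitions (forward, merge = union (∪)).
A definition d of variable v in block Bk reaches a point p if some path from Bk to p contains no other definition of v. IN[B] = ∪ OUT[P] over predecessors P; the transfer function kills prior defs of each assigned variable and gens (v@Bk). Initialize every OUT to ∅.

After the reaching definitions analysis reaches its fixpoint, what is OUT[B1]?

Fixpoint table:
  B0:   IN={a@B1, d@B1}   OUT={a@B0, d@B0}
  B1:   IN={a@B0, d@B0}   OUT={a@B1, d@B1}
  B2:   IN={a@B1, d@B1}   OUT={a@B1, d@B1}
  B3:   IN={a@B1, d@B1}   OUT={a@B1, d@B1}
  B4:   IN={a@B1, d@B1}   OUT={a@B4, b@B4, d@B1, f@B4}
  B5:   IN={a@B1, a@B4, b@B4, d@B1, f@B4}   OUT={a@B1, a@B4, b@B4, c@B5, d@B5, f@B5}
  B6:   IN={a@B1, a@B4, b@B4, c@B5, d@B1, d@B5, f@B5}   OUT={a@B1, a@B4, b@B4, c@B5, d@B1, d@B5, e@B6, f@B5}

Merge at B1: IN[B1] = OUT[B0] = {a@B0, d@B0}
Applying B1's transfer function to that IN value gives OUT[B1] (row B1 above).

Answer: {a@B1, d@B1}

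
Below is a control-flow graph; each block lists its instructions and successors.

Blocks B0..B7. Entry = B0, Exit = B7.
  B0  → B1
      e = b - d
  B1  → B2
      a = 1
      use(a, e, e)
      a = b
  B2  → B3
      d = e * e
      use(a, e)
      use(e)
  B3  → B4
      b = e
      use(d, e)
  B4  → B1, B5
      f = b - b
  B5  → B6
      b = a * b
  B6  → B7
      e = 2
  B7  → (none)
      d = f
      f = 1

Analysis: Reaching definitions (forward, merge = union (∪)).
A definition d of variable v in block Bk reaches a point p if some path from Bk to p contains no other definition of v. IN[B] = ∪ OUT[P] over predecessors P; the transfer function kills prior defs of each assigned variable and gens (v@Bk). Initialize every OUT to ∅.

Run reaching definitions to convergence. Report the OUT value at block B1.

Fixpoint table:
  B0:   IN={}   OUT={e@B0}
  B1:   IN={a@B1, b@B3, d@B2, e@B0, f@B4}   OUT={a@B1, b@B3, d@B2, e@B0, f@B4}
  B2:   IN={a@B1, b@B3, d@B2, e@B0, f@B4}   OUT={a@B1, b@B3, d@B2, e@B0, f@B4}
  B3:   IN={a@B1, b@B3, d@B2, e@B0, f@B4}   OUT={a@B1, b@B3, d@B2, e@B0, f@B4}
  B4:   IN={a@B1, b@B3, d@B2, e@B0, f@B4}   OUT={a@B1, b@B3, d@B2, e@B0, f@B4}
  B5:   IN={a@B1, b@B3, d@B2, e@B0, f@B4}   OUT={a@B1, b@B5, d@B2, e@B0, f@B4}
  B6:   IN={a@B1, b@B5, d@B2, e@B0, f@B4}   OUT={a@B1, b@B5, d@B2, e@B6, f@B4}
  B7:   IN={a@B1, b@B5, d@B2, e@B6, f@B4}   OUT={a@B1, b@B5, d@B7, e@B6, f@B7}

Merge at B1: IN[B1] = OUT[B0] ⊔ OUT[B4] = {a@B1, b@B3, d@B2, e@B0, f@B4}
Applying B1's transfer function to that IN value gives OUT[B1] (row B1 above).

Answer: {a@B1, b@B3, d@B2, e@B0, f@B4}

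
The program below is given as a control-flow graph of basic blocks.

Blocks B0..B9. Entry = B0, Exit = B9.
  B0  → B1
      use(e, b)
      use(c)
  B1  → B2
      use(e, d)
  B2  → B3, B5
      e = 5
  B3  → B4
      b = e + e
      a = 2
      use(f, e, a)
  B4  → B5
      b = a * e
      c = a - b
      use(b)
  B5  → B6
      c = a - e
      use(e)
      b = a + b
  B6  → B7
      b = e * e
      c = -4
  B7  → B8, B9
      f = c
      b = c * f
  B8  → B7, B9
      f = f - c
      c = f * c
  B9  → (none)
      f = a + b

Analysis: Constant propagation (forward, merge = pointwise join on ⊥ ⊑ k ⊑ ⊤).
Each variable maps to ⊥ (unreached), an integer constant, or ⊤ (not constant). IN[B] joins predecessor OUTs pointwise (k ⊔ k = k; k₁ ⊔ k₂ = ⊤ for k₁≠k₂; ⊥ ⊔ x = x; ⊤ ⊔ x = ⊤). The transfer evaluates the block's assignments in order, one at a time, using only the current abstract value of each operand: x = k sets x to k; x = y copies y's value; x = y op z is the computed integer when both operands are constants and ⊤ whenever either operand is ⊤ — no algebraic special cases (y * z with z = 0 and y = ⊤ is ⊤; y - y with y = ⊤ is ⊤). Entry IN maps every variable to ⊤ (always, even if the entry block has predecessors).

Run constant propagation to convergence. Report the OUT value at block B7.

Per-block solution:
  B0:   IN=(all ⊤)   OUT=(all ⊤)
  B1:   IN=(all ⊤)   OUT=(all ⊤)
  B2:   IN=(all ⊤)   OUT={e:5; rest ⊤}
  B3:   IN={e:5; rest ⊤}   OUT={a:2, b:10, e:5; rest ⊤}
  B4:   IN={a:2, b:10, e:5; rest ⊤}   OUT={a:2, b:10, c:-8, e:5; rest ⊤}
  B5:   IN={e:5; rest ⊤}   OUT={e:5; rest ⊤}
  B6:   IN={e:5; rest ⊤}   OUT={b:25, c:-4, e:5; rest ⊤}
  B7:   IN={e:5; rest ⊤}   OUT={e:5; rest ⊤}
  B8:   IN={e:5; rest ⊤}   OUT={e:5; rest ⊤}
  B9:   IN={e:5; rest ⊤}   OUT={e:5; rest ⊤}

Merge at B7: IN[B7] = OUT[B6] ⊔ OUT[B8] = {a: ⊤, b: ⊤, c: ⊤, d: ⊤, e: 5, f: ⊤}
Applying B7's transfer function to that IN value gives OUT[B7] (row B7 above).

Answer: {a: ⊤, b: ⊤, c: ⊤, d: ⊤, e: 5, f: ⊤}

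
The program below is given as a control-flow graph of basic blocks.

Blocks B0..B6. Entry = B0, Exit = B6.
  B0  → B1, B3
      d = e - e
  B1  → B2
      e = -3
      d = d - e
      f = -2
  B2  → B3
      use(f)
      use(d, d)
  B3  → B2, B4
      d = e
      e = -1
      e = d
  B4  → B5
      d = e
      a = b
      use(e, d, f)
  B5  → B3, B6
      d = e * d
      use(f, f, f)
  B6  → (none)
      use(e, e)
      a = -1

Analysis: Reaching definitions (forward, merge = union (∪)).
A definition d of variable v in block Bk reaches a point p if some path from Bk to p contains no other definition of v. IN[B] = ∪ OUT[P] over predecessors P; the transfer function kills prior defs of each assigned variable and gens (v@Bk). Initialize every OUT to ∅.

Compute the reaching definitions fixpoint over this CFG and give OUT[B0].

Per-block solution:
  B0: | IN={} | OUT={d@B0}
  B1: | IN={d@B0} | OUT={d@B1, e@B1, f@B1}
  B2: | IN={a@B4, d@B1, d@B3, e@B1, e@B3, f@B1} | OUT={a@B4, d@B1, d@B3, e@B1, e@B3, f@B1}
  B3: | IN={a@B4, d@B0, d@B1, d@B3, d@B5, e@B1, e@B3, f@B1} | OUT={a@B4, d@B3, e@B3, f@B1}
  B4: | IN={a@B4, d@B3, e@B3, f@B1} | OUT={a@B4, d@B4, e@B3, f@B1}
  B5: | IN={a@B4, d@B4, e@B3, f@B1} | OUT={a@B4, d@B5, e@B3, f@B1}
  B6: | IN={a@B4, d@B5, e@B3, f@B1} | OUT={a@B6, d@B5, e@B3, f@B1}

B0 is the boundary node: IN[B0] = {}
Applying B0's transfer function to that IN value gives OUT[B0] (row B0 above).

Answer: {d@B0}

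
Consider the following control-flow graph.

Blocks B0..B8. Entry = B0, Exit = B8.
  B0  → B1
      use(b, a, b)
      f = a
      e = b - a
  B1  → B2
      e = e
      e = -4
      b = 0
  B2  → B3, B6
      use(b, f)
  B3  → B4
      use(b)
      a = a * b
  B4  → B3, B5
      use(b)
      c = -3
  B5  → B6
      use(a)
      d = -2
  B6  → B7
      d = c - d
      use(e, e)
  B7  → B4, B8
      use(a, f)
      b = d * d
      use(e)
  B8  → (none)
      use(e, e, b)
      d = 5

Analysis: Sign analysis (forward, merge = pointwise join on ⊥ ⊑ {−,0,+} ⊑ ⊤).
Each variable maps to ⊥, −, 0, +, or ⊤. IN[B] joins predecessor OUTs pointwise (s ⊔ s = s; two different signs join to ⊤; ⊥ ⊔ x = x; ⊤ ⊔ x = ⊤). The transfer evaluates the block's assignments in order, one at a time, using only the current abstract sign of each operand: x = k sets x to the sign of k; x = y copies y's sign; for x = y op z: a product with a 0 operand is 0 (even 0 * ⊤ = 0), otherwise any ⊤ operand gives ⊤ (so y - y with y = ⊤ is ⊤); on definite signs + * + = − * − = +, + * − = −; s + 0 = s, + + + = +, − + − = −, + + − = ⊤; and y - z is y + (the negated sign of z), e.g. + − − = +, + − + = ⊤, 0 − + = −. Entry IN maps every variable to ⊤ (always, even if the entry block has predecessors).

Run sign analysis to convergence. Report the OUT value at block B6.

Fixpoint table:
  B0:  IN=(all ⊤)  OUT=(all ⊤)
  B1:  IN=(all ⊤)  OUT={b:0, e:-; rest ⊤}
  B2:  IN={b:0, e:-; rest ⊤}  OUT={b:0, e:-; rest ⊤}
  B3:  IN={e:-; rest ⊤}  OUT={e:-; rest ⊤}
  B4:  IN={e:-; rest ⊤}  OUT={c:-, e:-; rest ⊤}
  B5:  IN={c:-, e:-; rest ⊤}  OUT={c:-, d:-, e:-; rest ⊤}
  B6:  IN={e:-; rest ⊤}  OUT={e:-; rest ⊤}
  B7:  IN={e:-; rest ⊤}  OUT={e:-; rest ⊤}
  B8:  IN={e:-; rest ⊤}  OUT={d:+, e:-; rest ⊤}

Merge at B6: IN[B6] = OUT[B2] ⊔ OUT[B5] = {a: ⊤, b: ⊤, c: ⊤, d: ⊤, e: -, f: ⊤}
Applying B6's transfer function to that IN value gives OUT[B6] (row B6 above).

Answer: {a: ⊤, b: ⊤, c: ⊤, d: ⊤, e: -, f: ⊤}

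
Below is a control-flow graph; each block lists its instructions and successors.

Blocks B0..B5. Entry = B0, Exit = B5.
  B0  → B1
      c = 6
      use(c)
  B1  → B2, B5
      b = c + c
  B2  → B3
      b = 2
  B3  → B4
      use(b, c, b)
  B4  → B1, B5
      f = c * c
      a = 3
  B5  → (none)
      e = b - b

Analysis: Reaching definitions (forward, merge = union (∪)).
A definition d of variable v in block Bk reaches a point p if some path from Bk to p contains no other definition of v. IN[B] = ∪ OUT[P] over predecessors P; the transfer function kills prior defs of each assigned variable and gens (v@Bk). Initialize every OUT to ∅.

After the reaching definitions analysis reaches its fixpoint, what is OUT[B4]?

Answer: {a@B4, b@B2, c@B0, f@B4}

Trace:
Fixpoint table:
  B0: | IN={} | OUT={c@B0}
  B1: | IN={a@B4, b@B2, c@B0, f@B4} | OUT={a@B4, b@B1, c@B0, f@B4}
  B2: | IN={a@B4, b@B1, c@B0, f@B4} | OUT={a@B4, b@B2, c@B0, f@B4}
  B3: | IN={a@B4, b@B2, c@B0, f@B4} | OUT={a@B4, b@B2, c@B0, f@B4}
  B4: | IN={a@B4, b@B2, c@B0, f@B4} | OUT={a@B4, b@B2, c@B0, f@B4}
  B5: | IN={a@B4, b@B1, b@B2, c@B0, f@B4} | OUT={a@B4, b@B1, b@B2, c@B0, e@B5, f@B4}

Merge at B4: IN[B4] = OUT[B3] = {a@B4, b@B2, c@B0, f@B4}
Applying B4's transfer function to that IN value gives OUT[B4] (row B4 above).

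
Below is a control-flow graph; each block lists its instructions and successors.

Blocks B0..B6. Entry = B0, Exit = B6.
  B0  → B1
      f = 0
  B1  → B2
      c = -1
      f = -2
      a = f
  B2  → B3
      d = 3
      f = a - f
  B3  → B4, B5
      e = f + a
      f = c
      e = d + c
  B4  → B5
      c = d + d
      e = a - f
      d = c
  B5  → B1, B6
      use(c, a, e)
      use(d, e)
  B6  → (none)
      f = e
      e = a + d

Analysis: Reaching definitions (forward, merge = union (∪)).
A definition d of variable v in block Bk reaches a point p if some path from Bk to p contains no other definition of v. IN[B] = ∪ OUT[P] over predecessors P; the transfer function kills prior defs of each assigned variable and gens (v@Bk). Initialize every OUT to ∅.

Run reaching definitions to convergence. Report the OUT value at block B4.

Converged values:
  B0:   IN={}   OUT={f@B0}
  B1:   IN={a@B1, c@B1, c@B4, d@B2, d@B4, e@B3, e@B4, f@B0, f@B3}   OUT={a@B1, c@B1, d@B2, d@B4, e@B3, e@B4, f@B1}
  B2:   IN={a@B1, c@B1, d@B2, d@B4, e@B3, e@B4, f@B1}   OUT={a@B1, c@B1, d@B2, e@B3, e@B4, f@B2}
  B3:   IN={a@B1, c@B1, d@B2, e@B3, e@B4, f@B2}   OUT={a@B1, c@B1, d@B2, e@B3, f@B3}
  B4:   IN={a@B1, c@B1, d@B2, e@B3, f@B3}   OUT={a@B1, c@B4, d@B4, e@B4, f@B3}
  B5:   IN={a@B1, c@B1, c@B4, d@B2, d@B4, e@B3, e@B4, f@B3}   OUT={a@B1, c@B1, c@B4, d@B2, d@B4, e@B3, e@B4, f@B3}
  B6:   IN={a@B1, c@B1, c@B4, d@B2, d@B4, e@B3, e@B4, f@B3}   OUT={a@B1, c@B1, c@B4, d@B2, d@B4, e@B6, f@B6}

Merge at B4: IN[B4] = OUT[B3] = {a@B1, c@B1, d@B2, e@B3, f@B3}
Applying B4's transfer function to that IN value gives OUT[B4] (row B4 above).

Answer: {a@B1, c@B4, d@B4, e@B4, f@B3}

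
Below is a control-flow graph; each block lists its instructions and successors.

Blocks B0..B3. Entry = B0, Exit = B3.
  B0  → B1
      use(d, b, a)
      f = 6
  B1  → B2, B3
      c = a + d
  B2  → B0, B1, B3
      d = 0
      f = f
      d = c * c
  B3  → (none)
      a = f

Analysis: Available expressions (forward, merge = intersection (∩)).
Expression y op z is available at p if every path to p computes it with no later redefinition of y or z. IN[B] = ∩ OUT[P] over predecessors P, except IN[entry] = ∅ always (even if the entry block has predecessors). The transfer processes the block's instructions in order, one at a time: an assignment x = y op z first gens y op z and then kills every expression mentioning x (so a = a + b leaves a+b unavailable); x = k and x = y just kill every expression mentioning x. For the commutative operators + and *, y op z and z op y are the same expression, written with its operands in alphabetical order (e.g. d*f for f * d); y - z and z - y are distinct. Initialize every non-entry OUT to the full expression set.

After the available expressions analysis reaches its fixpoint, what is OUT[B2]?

Answer: {c*c}

Derivation:
Fixpoint table:
  B0: | IN={} | OUT={}
  B1: | IN={} | OUT={a+d}
  B2: | IN={a+d} | OUT={c*c}
  B3: | IN={} | OUT={}

Merge at B2: IN[B2] = OUT[B1] = {a+d}
Applying B2's transfer function to that IN value gives OUT[B2] (row B2 above).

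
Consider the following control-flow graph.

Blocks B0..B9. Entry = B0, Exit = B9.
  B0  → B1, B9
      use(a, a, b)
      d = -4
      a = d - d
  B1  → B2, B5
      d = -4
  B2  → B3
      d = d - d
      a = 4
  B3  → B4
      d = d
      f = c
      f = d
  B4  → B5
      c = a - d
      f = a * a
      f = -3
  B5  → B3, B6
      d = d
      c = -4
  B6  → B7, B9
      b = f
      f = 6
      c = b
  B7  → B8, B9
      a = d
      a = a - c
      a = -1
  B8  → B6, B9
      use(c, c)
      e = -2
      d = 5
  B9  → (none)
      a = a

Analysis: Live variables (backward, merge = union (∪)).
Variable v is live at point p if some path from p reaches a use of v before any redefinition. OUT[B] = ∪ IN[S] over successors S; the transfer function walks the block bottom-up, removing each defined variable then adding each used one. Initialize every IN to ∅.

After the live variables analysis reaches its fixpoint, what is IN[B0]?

Per-block solution:
  B0:  IN={a, b, c, f}  OUT={a, c, f}
  B1:  IN={a, c, f}  OUT={a, c, d, f}
  B2:  IN={c, d}  OUT={a, c, d}
  B3:  IN={a, c, d}  OUT={a, d}
  B4:  IN={a, d}  OUT={a, d, f}
  B5:  IN={a, d, f}  OUT={a, c, d, f}
  B6:  IN={a, d, f}  OUT={a, c, d, f}
  B7:  IN={c, d, f}  OUT={a, c, f}
  B8:  IN={a, c, f}  OUT={a, d, f}
  B9:  IN={a}  OUT={}

Merge at B0: OUT[B0] = IN[B1] ⊔ IN[B9] = {a, c, f}
Applying B0's transfer function to that OUT value gives IN[B0] (row B0 above).

Answer: {a, b, c, f}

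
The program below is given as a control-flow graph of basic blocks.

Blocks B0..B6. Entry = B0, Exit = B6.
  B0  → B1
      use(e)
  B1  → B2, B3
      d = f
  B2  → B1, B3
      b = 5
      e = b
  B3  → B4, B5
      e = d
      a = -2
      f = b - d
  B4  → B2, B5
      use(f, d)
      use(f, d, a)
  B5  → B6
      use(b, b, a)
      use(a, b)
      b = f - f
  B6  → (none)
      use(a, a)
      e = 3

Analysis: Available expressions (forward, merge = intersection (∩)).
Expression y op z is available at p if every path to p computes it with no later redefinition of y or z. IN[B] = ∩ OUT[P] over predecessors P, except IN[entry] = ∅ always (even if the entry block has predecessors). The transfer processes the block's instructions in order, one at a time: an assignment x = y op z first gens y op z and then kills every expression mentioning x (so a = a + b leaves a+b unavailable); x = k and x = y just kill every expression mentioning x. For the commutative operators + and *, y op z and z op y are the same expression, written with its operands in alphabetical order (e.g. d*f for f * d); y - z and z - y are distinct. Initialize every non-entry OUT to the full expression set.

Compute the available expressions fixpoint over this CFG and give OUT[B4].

Fixpoint table:
  B0:   IN={}   OUT={}
  B1:   IN={}   OUT={}
  B2:   IN={}   OUT={}
  B3:   IN={}   OUT={b-d}
  B4:   IN={b-d}   OUT={b-d}
  B5:   IN={b-d}   OUT={f-f}
  B6:   IN={f-f}   OUT={f-f}

Merge at B4: IN[B4] = OUT[B3] = {b-d}
Applying B4's transfer function to that IN value gives OUT[B4] (row B4 above).

Answer: {b-d}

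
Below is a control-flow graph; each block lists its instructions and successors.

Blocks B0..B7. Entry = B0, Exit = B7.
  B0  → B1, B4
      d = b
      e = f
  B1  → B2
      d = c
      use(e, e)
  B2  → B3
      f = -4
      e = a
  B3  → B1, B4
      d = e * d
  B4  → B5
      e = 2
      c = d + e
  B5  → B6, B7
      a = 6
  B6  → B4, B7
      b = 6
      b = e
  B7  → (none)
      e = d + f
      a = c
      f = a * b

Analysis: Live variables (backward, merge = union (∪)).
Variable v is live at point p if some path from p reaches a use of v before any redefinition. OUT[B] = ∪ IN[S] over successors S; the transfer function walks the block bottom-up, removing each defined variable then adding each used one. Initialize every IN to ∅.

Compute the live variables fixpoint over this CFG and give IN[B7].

Per-block solution:
  B0: | IN={a, b, c, f} | OUT={a, b, c, d, e, f}
  B1: | IN={a, b, c, e} | OUT={a, b, c, d}
  B2: | IN={a, b, c, d} | OUT={a, b, c, d, e, f}
  B3: | IN={a, b, c, d, e, f} | OUT={a, b, c, d, e, f}
  B4: | IN={b, d, f} | OUT={b, c, d, e, f}
  B5: | IN={b, c, d, e, f} | OUT={b, c, d, e, f}
  B6: | IN={c, d, e, f} | OUT={b, c, d, f}
  B7: | IN={b, c, d, f} | OUT={}

B7 is the boundary node: OUT[B7] = {}
Applying B7's transfer function to that OUT value gives IN[B7] (row B7 above).

Answer: {b, c, d, f}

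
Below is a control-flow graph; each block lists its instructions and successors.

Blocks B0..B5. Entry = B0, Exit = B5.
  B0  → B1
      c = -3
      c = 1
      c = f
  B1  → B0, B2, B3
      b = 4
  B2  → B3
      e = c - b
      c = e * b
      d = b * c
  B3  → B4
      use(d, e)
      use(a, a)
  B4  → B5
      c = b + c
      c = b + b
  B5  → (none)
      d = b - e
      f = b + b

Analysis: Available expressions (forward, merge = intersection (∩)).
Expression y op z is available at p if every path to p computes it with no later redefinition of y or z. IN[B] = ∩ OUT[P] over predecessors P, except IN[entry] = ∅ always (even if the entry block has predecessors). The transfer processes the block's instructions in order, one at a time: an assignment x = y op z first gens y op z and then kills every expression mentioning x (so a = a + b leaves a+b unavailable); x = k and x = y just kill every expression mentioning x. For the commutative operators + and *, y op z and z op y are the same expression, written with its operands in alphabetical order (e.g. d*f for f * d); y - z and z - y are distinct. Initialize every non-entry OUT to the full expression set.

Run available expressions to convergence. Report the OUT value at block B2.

Answer: {b*c, b*e}

Trace:
Converged values:
  B0:   IN={}   OUT={}
  B1:   IN={}   OUT={}
  B2:   IN={}   OUT={b*c, b*e}
  B3:   IN={}   OUT={}
  B4:   IN={}   OUT={b+b}
  B5:   IN={b+b}   OUT={b+b, b-e}

Merge at B2: IN[B2] = OUT[B1] = {}
Applying B2's transfer function to that IN value gives OUT[B2] (row B2 above).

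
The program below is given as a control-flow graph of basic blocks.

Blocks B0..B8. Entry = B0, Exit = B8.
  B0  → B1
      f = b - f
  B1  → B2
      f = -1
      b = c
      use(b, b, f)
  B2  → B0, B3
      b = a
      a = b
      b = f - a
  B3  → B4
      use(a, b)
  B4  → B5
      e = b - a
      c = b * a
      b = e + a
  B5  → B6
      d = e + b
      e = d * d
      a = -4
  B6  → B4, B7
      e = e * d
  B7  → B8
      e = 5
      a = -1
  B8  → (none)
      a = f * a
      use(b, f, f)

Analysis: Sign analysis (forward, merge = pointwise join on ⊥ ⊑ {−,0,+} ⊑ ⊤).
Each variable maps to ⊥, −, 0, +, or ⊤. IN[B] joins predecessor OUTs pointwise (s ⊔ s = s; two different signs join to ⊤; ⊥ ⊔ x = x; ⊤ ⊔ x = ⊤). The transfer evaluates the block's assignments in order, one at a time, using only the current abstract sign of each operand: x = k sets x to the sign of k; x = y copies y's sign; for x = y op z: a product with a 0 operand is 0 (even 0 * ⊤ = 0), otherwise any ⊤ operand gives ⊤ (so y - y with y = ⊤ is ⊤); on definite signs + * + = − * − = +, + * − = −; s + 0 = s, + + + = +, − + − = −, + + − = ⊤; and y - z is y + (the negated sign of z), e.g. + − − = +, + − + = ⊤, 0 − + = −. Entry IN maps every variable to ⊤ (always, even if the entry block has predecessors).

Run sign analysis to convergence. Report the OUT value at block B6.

Answer: {a: -, b: ⊤, c: ⊤, d: ⊤, e: ⊤, f: -}

Working:
Fixpoint table:
  B0:  IN=(all ⊤)  OUT=(all ⊤)
  B1:  IN=(all ⊤)  OUT={f:-; rest ⊤}
  B2:  IN={f:-; rest ⊤}  OUT={f:-; rest ⊤}
  B3:  IN={f:-; rest ⊤}  OUT={f:-; rest ⊤}
  B4:  IN={f:-; rest ⊤}  OUT={f:-; rest ⊤}
  B5:  IN={f:-; rest ⊤}  OUT={a:-, f:-; rest ⊤}
  B6:  IN={a:-, f:-; rest ⊤}  OUT={a:-, f:-; rest ⊤}
  B7:  IN={a:-, f:-; rest ⊤}  OUT={a:-, e:+, f:-; rest ⊤}
  B8:  IN={a:-, e:+, f:-; rest ⊤}  OUT={a:+, e:+, f:-; rest ⊤}

Merge at B6: IN[B6] = OUT[B5] = {a: -, b: ⊤, c: ⊤, d: ⊤, e: ⊤, f: -}
Applying B6's transfer function to that IN value gives OUT[B6] (row B6 above).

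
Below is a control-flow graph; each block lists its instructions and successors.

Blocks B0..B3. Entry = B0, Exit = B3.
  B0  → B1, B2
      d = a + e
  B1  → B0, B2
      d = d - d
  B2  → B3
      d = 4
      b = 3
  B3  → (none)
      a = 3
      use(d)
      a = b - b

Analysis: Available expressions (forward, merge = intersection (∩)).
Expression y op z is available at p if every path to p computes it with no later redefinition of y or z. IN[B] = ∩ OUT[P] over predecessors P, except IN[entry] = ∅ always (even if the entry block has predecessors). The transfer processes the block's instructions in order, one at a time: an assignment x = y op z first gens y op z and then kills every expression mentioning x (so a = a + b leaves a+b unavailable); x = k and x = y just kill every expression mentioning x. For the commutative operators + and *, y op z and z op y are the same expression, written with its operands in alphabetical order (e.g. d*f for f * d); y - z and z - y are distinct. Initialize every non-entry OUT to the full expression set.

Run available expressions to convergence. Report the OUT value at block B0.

Answer: {a+e}

Trace:
Per-block solution:
  B0:   IN={}   OUT={a+e}
  B1:   IN={a+e}   OUT={a+e}
  B2:   IN={a+e}   OUT={a+e}
  B3:   IN={a+e}   OUT={b-b}

Merge at B0 (entry node, so the boundary value {} is joined with the incoming edge(s)): IN[B0] = {} ∩ OUT[B1] = {}
Applying B0's transfer function to that IN value gives OUT[B0] (row B0 above).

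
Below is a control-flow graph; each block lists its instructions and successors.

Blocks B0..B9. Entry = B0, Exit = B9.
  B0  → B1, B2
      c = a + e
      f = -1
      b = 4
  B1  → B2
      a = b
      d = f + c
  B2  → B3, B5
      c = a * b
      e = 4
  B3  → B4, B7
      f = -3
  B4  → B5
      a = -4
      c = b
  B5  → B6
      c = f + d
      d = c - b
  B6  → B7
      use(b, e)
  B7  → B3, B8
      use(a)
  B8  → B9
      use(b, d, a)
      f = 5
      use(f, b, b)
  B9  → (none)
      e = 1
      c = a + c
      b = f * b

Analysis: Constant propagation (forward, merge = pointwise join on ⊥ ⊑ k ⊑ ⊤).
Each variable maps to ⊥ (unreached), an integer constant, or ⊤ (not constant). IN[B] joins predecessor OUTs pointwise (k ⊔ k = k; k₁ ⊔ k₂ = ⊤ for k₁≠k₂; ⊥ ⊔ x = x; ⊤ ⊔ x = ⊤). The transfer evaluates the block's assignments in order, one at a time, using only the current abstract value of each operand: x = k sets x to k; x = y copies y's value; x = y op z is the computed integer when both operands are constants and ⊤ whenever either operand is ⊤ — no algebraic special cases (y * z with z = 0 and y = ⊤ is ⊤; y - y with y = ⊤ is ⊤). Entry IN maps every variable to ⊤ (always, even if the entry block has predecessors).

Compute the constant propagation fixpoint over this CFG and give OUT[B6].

Answer: {a: ⊤, b: 4, c: ⊤, d: ⊤, e: 4, f: ⊤}

Working:
Per-block solution:
  B0: | IN=(all ⊤) | OUT={b:4, f:-1; rest ⊤}
  B1: | IN={b:4, f:-1; rest ⊤} | OUT={a:4, b:4, f:-1; rest ⊤}
  B2: | IN={b:4, f:-1; rest ⊤} | OUT={b:4, e:4, f:-1; rest ⊤}
  B3: | IN={b:4, e:4; rest ⊤} | OUT={b:4, e:4, f:-3; rest ⊤}
  B4: | IN={b:4, e:4, f:-3; rest ⊤} | OUT={a:-4, b:4, c:4, e:4, f:-3; rest ⊤}
  B5: | IN={b:4, e:4; rest ⊤} | OUT={b:4, e:4; rest ⊤}
  B6: | IN={b:4, e:4; rest ⊤} | OUT={b:4, e:4; rest ⊤}
  B7: | IN={b:4, e:4; rest ⊤} | OUT={b:4, e:4; rest ⊤}
  B8: | IN={b:4, e:4; rest ⊤} | OUT={b:4, e:4, f:5; rest ⊤}
  B9: | IN={b:4, e:4, f:5; rest ⊤} | OUT={b:20, e:1, f:5; rest ⊤}

Merge at B6: IN[B6] = OUT[B5] = {a: ⊤, b: 4, c: ⊤, d: ⊤, e: 4, f: ⊤}
Applying B6's transfer function to that IN value gives OUT[B6] (row B6 above).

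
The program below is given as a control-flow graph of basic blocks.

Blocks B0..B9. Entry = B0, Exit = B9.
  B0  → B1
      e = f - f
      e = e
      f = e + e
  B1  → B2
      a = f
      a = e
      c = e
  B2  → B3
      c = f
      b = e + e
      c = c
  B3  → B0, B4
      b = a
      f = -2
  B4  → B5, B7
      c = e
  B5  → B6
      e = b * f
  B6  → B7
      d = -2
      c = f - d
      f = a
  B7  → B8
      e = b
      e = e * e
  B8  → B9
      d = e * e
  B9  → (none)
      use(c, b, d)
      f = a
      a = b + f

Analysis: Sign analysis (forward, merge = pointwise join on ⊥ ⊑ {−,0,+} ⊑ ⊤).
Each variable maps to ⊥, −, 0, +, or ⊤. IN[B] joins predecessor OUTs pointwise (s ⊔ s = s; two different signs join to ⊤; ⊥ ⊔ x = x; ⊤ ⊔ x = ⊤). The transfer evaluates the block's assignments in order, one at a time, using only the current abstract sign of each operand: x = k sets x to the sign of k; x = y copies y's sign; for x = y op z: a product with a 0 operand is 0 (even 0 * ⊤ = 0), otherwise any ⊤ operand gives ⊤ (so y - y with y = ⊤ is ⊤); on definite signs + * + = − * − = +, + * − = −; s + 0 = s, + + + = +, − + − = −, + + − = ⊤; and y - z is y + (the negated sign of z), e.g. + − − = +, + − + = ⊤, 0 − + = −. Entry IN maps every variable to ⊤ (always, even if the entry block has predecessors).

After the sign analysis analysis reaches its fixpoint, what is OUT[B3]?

Fixpoint table:
  B0: | IN=(all ⊤) | OUT=(all ⊤)
  B1: | IN=(all ⊤) | OUT=(all ⊤)
  B2: | IN=(all ⊤) | OUT=(all ⊤)
  B3: | IN=(all ⊤) | OUT={f:-; rest ⊤}
  B4: | IN={f:-; rest ⊤} | OUT={f:-; rest ⊤}
  B5: | IN={f:-; rest ⊤} | OUT={f:-; rest ⊤}
  B6: | IN={f:-; rest ⊤} | OUT={d:-; rest ⊤}
  B7: | IN=(all ⊤) | OUT=(all ⊤)
  B8: | IN=(all ⊤) | OUT=(all ⊤)
  B9: | IN=(all ⊤) | OUT=(all ⊤)

Merge at B3: IN[B3] = OUT[B2] = {a: ⊤, b: ⊤, c: ⊤, d: ⊤, e: ⊤, f: ⊤}
Applying B3's transfer function to that IN value gives OUT[B3] (row B3 above).

Answer: {a: ⊤, b: ⊤, c: ⊤, d: ⊤, e: ⊤, f: -}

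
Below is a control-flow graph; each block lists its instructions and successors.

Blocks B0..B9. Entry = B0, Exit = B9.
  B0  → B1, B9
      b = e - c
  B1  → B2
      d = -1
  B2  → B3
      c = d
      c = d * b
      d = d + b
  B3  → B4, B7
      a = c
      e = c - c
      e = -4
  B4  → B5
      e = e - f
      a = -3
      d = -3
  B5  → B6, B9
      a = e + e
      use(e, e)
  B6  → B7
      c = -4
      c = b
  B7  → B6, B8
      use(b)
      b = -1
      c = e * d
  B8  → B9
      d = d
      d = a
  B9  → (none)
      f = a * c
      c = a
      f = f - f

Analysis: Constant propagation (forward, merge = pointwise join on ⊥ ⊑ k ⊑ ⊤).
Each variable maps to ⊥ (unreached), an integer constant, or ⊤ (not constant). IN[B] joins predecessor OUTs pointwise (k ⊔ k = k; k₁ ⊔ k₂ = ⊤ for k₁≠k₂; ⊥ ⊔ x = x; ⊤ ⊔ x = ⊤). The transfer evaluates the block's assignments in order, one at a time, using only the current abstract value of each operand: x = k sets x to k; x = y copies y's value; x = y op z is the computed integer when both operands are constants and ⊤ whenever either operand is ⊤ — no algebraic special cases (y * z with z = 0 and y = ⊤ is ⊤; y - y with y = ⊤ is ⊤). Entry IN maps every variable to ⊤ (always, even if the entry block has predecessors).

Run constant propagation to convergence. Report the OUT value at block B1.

Answer: {a: ⊤, b: ⊤, c: ⊤, d: -1, e: ⊤, f: ⊤}

Working:
Converged values:
  B0:   IN=(all ⊤)   OUT=(all ⊤)
  B1:   IN=(all ⊤)   OUT={d:-1; rest ⊤}
  B2:   IN={d:-1; rest ⊤}   OUT=(all ⊤)
  B3:   IN=(all ⊤)   OUT={e:-4; rest ⊤}
  B4:   IN={e:-4; rest ⊤}   OUT={a:-3, d:-3; rest ⊤}
  B5:   IN={a:-3, d:-3; rest ⊤}   OUT={d:-3; rest ⊤}
  B6:   IN=(all ⊤)   OUT=(all ⊤)
  B7:   IN=(all ⊤)   OUT={b:-1; rest ⊤}
  B8:   IN={b:-1; rest ⊤}   OUT={b:-1; rest ⊤}
  B9:   IN=(all ⊤)   OUT=(all ⊤)

Merge at B1: IN[B1] = OUT[B0] = {a: ⊤, b: ⊤, c: ⊤, d: ⊤, e: ⊤, f: ⊤}
Applying B1's transfer function to that IN value gives OUT[B1] (row B1 above).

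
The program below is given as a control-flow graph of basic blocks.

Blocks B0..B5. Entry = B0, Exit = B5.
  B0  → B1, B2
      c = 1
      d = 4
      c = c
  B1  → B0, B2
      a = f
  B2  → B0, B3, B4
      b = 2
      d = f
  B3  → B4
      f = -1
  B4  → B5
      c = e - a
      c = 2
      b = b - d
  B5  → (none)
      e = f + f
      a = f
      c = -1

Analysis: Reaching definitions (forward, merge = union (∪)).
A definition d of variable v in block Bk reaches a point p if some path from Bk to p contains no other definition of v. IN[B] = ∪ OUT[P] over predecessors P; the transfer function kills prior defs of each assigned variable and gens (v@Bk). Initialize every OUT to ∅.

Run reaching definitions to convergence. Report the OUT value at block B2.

Per-block solution:
  B0:  IN={a@B1, b@B2, c@B0, d@B0, d@B2}  OUT={a@B1, b@B2, c@B0, d@B0}
  B1:  IN={a@B1, b@B2, c@B0, d@B0}  OUT={a@B1, b@B2, c@B0, d@B0}
  B2:  IN={a@B1, b@B2, c@B0, d@B0}  OUT={a@B1, b@B2, c@B0, d@B2}
  B3:  IN={a@B1, b@B2, c@B0, d@B2}  OUT={a@B1, b@B2, c@B0, d@B2, f@B3}
  B4:  IN={a@B1, b@B2, c@B0, d@B2, f@B3}  OUT={a@B1, b@B4, c@B4, d@B2, f@B3}
  B5:  IN={a@B1, b@B4, c@B4, d@B2, f@B3}  OUT={a@B5, b@B4, c@B5, d@B2, e@B5, f@B3}

Merge at B2: IN[B2] = OUT[B0] ⊔ OUT[B1] = {a@B1, b@B2, c@B0, d@B0}
Applying B2's transfer function to that IN value gives OUT[B2] (row B2 above).

Answer: {a@B1, b@B2, c@B0, d@B2}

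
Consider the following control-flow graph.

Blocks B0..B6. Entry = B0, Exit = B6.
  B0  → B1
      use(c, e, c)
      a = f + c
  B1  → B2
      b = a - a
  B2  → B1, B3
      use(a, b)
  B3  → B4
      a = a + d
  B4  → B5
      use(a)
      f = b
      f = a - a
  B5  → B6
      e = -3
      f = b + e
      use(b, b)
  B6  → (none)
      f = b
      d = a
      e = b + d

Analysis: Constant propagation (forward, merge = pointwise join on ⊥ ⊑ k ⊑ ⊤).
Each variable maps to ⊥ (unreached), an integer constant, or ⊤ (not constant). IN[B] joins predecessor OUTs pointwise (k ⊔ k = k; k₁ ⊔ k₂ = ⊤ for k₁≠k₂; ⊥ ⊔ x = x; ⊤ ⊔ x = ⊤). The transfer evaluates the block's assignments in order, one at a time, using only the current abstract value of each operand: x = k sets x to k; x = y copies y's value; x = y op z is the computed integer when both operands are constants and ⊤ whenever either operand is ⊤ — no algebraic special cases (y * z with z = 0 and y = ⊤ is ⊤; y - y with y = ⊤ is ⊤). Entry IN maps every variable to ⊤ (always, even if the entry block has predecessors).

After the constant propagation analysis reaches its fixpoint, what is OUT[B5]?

Converged values:
  B0: | IN=(all ⊤) | OUT=(all ⊤)
  B1: | IN=(all ⊤) | OUT=(all ⊤)
  B2: | IN=(all ⊤) | OUT=(all ⊤)
  B3: | IN=(all ⊤) | OUT=(all ⊤)
  B4: | IN=(all ⊤) | OUT=(all ⊤)
  B5: | IN=(all ⊤) | OUT={e:-3; rest ⊤}
  B6: | IN={e:-3; rest ⊤} | OUT=(all ⊤)

Merge at B5: IN[B5] = OUT[B4] = {a: ⊤, b: ⊤, c: ⊤, d: ⊤, e: ⊤, f: ⊤}
Applying B5's transfer function to that IN value gives OUT[B5] (row B5 above).

Answer: {a: ⊤, b: ⊤, c: ⊤, d: ⊤, e: -3, f: ⊤}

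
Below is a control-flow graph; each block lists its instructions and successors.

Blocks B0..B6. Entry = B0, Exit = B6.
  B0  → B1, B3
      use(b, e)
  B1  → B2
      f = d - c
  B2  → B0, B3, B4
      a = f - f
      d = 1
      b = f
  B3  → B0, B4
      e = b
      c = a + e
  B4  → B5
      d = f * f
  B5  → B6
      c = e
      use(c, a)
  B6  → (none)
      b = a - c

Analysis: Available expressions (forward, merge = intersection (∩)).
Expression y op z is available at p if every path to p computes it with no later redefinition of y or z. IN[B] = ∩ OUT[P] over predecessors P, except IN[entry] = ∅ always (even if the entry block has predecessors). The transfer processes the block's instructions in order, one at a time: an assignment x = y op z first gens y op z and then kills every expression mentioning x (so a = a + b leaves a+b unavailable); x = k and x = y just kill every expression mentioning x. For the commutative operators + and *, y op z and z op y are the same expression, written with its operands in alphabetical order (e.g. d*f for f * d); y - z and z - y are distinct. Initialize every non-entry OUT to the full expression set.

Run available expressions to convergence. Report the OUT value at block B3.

Fixpoint table:
  B0:  IN={}  OUT={}
  B1:  IN={}  OUT={d-c}
  B2:  IN={d-c}  OUT={f-f}
  B3:  IN={}  OUT={a+e}
  B4:  IN={}  OUT={f*f}
  B5:  IN={f*f}  OUT={f*f}
  B6:  IN={f*f}  OUT={a-c, f*f}

Merge at B3: IN[B3] = OUT[B0] ∩ OUT[B2] = {}
Applying B3's transfer function to that IN value gives OUT[B3] (row B3 above).

Answer: {a+e}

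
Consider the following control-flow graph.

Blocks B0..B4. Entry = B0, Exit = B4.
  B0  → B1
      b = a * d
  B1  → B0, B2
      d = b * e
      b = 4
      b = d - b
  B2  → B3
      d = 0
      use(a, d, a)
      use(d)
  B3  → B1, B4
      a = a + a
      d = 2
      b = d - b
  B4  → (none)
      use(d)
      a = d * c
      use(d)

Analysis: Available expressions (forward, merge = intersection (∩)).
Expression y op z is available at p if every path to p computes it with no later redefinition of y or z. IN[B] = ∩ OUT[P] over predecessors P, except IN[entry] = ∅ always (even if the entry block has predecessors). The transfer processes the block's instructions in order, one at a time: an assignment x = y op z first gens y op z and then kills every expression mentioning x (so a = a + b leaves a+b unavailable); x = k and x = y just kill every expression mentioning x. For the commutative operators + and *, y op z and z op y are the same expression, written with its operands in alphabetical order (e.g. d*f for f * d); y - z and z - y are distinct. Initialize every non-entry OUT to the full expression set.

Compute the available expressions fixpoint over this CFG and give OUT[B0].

Fixpoint table:
  B0:  IN={}  OUT={a*d}
  B1:  IN={}  OUT={}
  B2:  IN={}  OUT={}
  B3:  IN={}  OUT={}
  B4:  IN={}  OUT={c*d}

Merge at B0 (entry node, so the boundary value {} is joined with the incoming edge(s)): IN[B0] = {} ∩ OUT[B1] = {}
Applying B0's transfer function to that IN value gives OUT[B0] (row B0 above).

Answer: {a*d}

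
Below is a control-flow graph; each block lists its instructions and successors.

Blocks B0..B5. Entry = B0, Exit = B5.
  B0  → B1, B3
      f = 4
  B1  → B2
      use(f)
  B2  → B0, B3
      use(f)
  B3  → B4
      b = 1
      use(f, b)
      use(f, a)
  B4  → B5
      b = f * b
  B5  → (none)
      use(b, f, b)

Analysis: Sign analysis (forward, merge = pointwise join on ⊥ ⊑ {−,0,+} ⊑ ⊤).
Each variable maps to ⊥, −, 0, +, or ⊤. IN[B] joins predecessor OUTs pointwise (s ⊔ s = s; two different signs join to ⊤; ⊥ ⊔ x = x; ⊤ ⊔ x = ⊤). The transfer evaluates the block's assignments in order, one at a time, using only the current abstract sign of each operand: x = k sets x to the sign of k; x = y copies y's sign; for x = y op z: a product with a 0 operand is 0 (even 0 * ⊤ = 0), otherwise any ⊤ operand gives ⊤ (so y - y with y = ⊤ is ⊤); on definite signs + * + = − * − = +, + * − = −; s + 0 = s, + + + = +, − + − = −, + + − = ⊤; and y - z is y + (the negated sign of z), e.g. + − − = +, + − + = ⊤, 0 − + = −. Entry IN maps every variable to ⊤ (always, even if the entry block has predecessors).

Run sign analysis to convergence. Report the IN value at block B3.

Answer: {a: ⊤, b: ⊤, c: ⊤, d: ⊤, e: ⊤, f: +}

Trace:
Converged values:
  B0:  IN=(all ⊤)  OUT={f:+; rest ⊤}
  B1:  IN={f:+; rest ⊤}  OUT={f:+; rest ⊤}
  B2:  IN={f:+; rest ⊤}  OUT={f:+; rest ⊤}
  B3:  IN={f:+; rest ⊤}  OUT={b:+, f:+; rest ⊤}
  B4:  IN={b:+, f:+; rest ⊤}  OUT={b:+, f:+; rest ⊤}
  B5:  IN={b:+, f:+; rest ⊤}  OUT={b:+, f:+; rest ⊤}

Merge at B3: IN[B3] = OUT[B0] ⊔ OUT[B2] = {a: ⊤, b: ⊤, c: ⊤, d: ⊤, e: ⊤, f: +}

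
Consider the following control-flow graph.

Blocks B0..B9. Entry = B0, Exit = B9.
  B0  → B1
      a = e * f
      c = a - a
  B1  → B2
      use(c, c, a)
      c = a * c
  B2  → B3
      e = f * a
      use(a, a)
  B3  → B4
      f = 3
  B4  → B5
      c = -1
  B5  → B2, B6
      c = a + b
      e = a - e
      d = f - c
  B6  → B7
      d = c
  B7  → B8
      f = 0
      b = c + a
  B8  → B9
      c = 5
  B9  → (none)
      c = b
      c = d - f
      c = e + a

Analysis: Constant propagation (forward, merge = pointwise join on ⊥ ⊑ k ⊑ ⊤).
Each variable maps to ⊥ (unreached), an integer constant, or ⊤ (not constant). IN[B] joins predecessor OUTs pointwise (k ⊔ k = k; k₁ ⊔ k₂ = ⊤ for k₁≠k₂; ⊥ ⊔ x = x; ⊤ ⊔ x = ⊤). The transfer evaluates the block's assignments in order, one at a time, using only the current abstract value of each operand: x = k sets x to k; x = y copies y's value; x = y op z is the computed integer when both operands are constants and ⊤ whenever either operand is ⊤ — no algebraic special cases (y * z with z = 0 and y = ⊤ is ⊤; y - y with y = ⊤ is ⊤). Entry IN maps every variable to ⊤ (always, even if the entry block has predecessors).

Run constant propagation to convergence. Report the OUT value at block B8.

Per-block solution:
  B0:  IN=(all ⊤)  OUT=(all ⊤)
  B1:  IN=(all ⊤)  OUT=(all ⊤)
  B2:  IN=(all ⊤)  OUT=(all ⊤)
  B3:  IN=(all ⊤)  OUT={f:3; rest ⊤}
  B4:  IN={f:3; rest ⊤}  OUT={c:-1, f:3; rest ⊤}
  B5:  IN={c:-1, f:3; rest ⊤}  OUT={f:3; rest ⊤}
  B6:  IN={f:3; rest ⊤}  OUT={f:3; rest ⊤}
  B7:  IN={f:3; rest ⊤}  OUT={f:0; rest ⊤}
  B8:  IN={f:0; rest ⊤}  OUT={c:5, f:0; rest ⊤}
  B9:  IN={c:5, f:0; rest ⊤}  OUT={f:0; rest ⊤}

Merge at B8: IN[B8] = OUT[B7] = {a: ⊤, b: ⊤, c: ⊤, d: ⊤, e: ⊤, f: 0}
Applying B8's transfer function to that IN value gives OUT[B8] (row B8 above).

Answer: {a: ⊤, b: ⊤, c: 5, d: ⊤, e: ⊤, f: 0}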